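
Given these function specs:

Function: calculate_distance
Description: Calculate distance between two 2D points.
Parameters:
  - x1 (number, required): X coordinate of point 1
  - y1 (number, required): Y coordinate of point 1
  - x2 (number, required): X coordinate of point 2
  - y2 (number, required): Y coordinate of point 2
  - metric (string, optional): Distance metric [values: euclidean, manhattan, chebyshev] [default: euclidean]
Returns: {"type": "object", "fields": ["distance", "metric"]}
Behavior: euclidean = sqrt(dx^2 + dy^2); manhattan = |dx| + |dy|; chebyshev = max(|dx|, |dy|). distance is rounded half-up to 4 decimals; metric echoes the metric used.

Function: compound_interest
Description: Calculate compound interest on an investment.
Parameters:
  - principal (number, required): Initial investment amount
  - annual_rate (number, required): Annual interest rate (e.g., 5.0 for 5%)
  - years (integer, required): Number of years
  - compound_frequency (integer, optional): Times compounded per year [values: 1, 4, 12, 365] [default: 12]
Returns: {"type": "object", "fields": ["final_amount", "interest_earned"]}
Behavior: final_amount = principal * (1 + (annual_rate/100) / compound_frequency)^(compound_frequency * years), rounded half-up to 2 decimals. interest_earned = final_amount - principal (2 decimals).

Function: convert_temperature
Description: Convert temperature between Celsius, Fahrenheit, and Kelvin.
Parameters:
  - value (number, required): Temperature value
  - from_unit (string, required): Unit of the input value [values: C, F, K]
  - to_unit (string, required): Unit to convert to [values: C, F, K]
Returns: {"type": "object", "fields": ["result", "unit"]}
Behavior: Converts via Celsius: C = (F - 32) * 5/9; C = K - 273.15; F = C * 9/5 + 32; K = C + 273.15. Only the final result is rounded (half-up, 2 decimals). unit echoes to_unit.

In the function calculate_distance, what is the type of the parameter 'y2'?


The calculate_distance spec declares:
  - y2 (number, required): Y coordinate of point 2
Type:
number


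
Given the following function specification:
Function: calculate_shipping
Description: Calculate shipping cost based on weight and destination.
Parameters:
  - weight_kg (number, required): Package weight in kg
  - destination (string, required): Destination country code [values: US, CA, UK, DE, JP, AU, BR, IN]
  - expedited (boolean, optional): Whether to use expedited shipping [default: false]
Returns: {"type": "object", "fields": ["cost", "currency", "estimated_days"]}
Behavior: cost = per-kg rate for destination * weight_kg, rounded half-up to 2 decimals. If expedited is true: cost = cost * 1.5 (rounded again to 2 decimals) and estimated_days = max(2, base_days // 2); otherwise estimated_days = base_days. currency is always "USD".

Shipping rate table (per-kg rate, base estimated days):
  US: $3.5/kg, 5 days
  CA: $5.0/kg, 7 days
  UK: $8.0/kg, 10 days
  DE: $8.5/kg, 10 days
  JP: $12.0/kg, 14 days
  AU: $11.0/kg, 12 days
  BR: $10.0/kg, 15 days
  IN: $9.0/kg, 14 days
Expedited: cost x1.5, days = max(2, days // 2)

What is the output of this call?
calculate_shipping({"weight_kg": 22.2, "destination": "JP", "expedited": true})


Rate for JP: $12.0/kg, base 14 days
cost = 12.0 * 22.2 = 266.4 -> 266.40
expedited: cost = 266.40 * 1.5 = 399.6 -> 399.60; estimated_days = max(2, 14 // 2) = 7
Output:
{"cost": 399.6, "currency": "USD", "estimated_days": 7}


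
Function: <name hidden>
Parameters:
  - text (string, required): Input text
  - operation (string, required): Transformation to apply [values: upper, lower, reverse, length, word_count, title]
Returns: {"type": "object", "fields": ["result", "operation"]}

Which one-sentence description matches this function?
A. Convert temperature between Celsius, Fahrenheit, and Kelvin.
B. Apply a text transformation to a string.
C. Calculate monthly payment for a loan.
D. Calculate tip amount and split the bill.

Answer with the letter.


Parameters text, operation and return ["result", "operation"] fit: Apply a text transformation to a string.
B


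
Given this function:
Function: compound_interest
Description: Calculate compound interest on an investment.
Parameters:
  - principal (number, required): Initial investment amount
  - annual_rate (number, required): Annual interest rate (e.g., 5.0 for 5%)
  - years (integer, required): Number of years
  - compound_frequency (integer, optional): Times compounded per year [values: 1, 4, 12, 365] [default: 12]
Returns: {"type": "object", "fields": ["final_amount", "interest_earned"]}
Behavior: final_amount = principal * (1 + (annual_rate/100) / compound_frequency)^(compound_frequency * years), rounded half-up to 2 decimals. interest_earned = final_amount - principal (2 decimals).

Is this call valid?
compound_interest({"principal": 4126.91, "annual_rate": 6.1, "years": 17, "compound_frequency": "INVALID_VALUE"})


Checking parameter values...
Parameter 'compound_frequency' has value 'INVALID_VALUE' not in allowed: 1, 4, 12, 365
Invalid - 'compound_frequency' must be one of 1, 4, 12, 365


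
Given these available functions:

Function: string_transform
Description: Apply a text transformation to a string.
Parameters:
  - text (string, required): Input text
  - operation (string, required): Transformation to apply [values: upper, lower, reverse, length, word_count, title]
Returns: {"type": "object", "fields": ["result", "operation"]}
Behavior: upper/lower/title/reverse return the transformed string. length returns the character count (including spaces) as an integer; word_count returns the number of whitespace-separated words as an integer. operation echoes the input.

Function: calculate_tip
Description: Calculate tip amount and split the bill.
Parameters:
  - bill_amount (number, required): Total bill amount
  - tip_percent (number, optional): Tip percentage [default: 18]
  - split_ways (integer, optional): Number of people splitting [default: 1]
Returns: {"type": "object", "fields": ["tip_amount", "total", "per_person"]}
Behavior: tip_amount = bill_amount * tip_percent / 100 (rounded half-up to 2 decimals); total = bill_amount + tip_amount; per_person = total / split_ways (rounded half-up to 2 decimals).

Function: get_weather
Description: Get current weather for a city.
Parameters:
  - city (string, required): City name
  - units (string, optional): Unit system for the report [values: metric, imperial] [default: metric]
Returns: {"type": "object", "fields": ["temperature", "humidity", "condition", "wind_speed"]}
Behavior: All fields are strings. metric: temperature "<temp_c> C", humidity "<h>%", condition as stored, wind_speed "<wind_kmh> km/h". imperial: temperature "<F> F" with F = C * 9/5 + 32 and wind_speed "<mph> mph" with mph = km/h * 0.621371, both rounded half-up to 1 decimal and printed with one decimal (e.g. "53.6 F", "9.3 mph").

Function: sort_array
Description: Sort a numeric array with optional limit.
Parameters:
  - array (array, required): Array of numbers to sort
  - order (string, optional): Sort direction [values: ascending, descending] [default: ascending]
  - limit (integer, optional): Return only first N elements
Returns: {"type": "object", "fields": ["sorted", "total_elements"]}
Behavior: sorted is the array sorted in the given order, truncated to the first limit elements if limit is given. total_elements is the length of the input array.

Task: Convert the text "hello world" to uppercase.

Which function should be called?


The task needs a function whose description is: Apply a text transformation to a string.
string_transform


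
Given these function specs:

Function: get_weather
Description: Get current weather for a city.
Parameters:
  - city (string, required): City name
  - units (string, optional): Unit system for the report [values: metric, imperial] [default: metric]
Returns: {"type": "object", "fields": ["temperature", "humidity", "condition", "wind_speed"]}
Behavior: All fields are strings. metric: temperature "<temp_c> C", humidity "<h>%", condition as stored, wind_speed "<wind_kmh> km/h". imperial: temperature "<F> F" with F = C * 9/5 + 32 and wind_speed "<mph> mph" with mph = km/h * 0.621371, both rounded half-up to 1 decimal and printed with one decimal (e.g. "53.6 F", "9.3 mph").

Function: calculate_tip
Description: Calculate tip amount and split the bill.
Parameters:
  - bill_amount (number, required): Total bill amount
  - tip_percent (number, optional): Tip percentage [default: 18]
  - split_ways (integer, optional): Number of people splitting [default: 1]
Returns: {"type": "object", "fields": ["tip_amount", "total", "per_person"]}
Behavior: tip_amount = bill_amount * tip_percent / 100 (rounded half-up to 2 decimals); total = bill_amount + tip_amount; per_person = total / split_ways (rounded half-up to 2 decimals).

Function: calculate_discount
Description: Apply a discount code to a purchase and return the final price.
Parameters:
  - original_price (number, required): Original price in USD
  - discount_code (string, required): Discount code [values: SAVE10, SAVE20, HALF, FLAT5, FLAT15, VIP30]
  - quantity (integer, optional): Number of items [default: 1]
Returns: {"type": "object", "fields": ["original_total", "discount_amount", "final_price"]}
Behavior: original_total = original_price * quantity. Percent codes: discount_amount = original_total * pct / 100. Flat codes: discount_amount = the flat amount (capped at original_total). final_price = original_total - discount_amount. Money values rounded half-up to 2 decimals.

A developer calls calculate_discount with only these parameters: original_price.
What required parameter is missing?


Required parameters: original_price, discount_code
Provided: original_price
Missing: discount_code
discount_code


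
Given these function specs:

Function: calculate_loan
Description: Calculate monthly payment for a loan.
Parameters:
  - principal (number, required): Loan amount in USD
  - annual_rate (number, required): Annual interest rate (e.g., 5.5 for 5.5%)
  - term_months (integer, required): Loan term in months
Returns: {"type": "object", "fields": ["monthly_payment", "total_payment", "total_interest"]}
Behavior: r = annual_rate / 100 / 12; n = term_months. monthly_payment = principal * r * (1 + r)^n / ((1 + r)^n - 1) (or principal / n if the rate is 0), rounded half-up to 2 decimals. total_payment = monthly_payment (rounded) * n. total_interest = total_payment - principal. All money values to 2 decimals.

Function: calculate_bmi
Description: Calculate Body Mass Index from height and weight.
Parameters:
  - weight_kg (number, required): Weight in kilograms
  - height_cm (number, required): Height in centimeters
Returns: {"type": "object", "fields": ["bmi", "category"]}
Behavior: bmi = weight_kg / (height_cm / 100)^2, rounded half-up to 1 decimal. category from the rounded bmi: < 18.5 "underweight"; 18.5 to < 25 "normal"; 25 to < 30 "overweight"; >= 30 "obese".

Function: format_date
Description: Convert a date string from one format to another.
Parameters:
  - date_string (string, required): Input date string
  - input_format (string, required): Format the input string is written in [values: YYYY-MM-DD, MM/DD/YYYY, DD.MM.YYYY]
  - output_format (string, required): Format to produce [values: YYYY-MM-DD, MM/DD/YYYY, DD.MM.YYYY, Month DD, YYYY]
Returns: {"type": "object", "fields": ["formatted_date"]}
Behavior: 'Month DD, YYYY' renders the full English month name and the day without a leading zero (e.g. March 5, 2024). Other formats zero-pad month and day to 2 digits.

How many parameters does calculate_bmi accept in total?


Parameters of calculate_bmi: weight_kg (required), height_cm (required)
Total:
2


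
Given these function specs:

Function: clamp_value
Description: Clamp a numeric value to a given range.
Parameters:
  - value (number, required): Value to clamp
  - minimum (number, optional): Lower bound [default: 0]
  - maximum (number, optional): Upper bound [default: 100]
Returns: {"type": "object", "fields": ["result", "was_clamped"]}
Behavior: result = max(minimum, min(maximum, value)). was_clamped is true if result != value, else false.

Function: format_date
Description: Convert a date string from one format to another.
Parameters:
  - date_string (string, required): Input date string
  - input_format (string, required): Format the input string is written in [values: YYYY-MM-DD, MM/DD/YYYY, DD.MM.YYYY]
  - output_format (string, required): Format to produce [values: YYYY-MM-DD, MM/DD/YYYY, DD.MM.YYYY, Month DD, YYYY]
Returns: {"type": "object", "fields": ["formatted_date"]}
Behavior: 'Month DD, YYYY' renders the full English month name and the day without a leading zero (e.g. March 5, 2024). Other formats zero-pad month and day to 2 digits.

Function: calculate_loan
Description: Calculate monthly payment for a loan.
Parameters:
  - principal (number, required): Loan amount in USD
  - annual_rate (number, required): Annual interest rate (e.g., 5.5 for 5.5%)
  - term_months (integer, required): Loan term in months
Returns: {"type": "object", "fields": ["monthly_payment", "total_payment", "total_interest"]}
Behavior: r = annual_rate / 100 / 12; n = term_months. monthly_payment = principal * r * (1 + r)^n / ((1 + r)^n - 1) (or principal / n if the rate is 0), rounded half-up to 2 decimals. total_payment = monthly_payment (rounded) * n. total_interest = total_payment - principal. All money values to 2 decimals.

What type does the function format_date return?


The format_date spec declares Returns: {"type": "object", "fields": ["formatted_date"]}
Type:
object


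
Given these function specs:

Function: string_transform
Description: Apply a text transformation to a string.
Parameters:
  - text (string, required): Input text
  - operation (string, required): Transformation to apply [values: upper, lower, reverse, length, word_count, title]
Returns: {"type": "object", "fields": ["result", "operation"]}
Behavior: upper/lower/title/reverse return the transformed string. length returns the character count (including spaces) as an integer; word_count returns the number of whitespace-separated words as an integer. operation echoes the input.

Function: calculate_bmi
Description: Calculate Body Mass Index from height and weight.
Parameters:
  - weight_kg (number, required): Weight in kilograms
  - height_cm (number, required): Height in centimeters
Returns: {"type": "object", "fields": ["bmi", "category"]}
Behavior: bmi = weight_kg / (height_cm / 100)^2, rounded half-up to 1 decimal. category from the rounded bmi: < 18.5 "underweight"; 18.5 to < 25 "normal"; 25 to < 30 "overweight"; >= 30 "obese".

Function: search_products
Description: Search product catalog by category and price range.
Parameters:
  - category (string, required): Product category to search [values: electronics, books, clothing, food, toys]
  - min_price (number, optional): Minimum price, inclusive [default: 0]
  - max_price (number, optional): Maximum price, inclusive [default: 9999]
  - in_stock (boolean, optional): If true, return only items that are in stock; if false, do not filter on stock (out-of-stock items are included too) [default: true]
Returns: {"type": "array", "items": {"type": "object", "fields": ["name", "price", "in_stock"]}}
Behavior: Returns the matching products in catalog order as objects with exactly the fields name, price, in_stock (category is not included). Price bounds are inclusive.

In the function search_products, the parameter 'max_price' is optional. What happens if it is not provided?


The search_products spec declares:
  - max_price (number, optional): Maximum price, inclusive [default: 9999]
It defaults to 9999


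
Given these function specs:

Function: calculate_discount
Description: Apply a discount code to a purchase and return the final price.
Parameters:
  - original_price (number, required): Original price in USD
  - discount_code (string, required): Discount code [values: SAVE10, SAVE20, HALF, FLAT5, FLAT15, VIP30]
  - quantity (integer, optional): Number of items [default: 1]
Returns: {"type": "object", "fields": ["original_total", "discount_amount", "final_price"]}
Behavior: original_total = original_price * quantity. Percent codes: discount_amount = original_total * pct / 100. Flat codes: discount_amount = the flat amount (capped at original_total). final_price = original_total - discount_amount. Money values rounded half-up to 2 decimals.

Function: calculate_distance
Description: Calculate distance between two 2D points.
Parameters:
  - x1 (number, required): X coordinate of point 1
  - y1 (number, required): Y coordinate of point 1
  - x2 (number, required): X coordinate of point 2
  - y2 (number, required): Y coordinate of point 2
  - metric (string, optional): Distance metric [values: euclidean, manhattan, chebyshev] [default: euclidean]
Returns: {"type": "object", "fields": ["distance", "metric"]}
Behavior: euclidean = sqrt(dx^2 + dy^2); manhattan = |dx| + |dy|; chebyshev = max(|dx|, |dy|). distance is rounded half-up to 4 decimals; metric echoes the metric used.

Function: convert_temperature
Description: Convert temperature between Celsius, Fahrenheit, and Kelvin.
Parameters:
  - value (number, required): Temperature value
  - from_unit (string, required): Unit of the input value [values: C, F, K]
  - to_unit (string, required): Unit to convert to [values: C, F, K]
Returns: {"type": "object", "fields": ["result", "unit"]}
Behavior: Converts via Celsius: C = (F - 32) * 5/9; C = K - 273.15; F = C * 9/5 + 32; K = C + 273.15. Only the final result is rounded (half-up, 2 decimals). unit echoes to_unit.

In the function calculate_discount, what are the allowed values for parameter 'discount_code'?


The calculate_discount spec declares:
  - discount_code (string, required): Discount code [values: SAVE10, SAVE20, HALF, FLAT5, FLAT15, VIP30]
Allowed values:
SAVE10, SAVE20, HALF, FLAT5, FLAT15, VIP30


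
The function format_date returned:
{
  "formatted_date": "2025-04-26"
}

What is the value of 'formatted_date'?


2025-04-26


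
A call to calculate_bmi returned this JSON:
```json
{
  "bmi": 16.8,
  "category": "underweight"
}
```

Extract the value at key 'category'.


underweight


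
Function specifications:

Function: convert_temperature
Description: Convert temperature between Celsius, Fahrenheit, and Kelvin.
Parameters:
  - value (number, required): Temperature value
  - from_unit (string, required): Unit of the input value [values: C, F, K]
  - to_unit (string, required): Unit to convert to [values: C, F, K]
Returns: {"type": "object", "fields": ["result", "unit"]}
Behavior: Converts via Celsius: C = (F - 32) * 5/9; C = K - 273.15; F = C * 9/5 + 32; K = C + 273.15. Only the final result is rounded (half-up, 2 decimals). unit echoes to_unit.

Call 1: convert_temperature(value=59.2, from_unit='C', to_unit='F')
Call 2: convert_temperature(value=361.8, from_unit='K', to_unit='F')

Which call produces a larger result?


Call 1:
  Input already in C: 59.2
  To F: 59.2 * 9/5 + 32 = 138.56
  Round to 2 decimals: 138.56
  -> 138.56 F
Call 2:
  To C: 361.8 - 273.15 = 88.65
  To F: 88.65 * 9/5 + 32 = 191.57
  Round to 2 decimals: 191.57
  -> 191.57 F
Call 2 (191.57 F)


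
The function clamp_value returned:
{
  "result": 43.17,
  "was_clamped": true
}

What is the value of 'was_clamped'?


true


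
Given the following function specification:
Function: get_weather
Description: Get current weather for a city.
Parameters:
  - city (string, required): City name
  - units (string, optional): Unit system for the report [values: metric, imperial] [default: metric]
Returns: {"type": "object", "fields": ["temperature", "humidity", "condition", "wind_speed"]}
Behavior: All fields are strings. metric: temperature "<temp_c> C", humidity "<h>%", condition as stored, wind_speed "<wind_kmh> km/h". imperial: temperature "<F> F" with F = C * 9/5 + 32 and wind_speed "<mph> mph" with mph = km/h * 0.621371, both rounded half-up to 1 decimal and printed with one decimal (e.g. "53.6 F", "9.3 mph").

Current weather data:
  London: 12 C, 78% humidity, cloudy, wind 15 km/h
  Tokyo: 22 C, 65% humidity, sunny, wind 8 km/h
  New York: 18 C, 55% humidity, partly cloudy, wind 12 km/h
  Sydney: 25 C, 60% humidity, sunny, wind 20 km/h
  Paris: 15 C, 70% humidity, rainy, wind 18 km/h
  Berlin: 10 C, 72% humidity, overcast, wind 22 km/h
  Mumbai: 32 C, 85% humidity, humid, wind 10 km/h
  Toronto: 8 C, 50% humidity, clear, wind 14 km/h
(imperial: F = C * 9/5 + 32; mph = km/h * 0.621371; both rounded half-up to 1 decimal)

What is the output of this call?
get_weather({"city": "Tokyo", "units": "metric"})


Tokyo record: 22 C, 65%, sunny, 8 km/h
metric: report values as stored ('<temp_c> C', '<humidity>%', '<wind_kmh> km/h')
Output:
{"temperature": "22 C", "humidity": "65%", "condition": "sunny", "wind_speed": "8 km/h"}


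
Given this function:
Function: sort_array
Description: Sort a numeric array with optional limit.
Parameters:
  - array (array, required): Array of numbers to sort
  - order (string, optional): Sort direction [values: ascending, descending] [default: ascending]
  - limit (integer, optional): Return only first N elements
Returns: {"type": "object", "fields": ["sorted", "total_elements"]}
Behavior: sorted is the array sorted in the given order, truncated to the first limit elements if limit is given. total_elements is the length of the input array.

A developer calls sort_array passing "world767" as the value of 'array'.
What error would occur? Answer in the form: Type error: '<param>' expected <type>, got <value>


Spec: 'array' is declared as array; "world767" is a string.
Type error: 'array' expected array, got "world767"


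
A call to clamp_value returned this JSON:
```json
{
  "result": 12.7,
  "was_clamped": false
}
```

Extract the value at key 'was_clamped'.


false


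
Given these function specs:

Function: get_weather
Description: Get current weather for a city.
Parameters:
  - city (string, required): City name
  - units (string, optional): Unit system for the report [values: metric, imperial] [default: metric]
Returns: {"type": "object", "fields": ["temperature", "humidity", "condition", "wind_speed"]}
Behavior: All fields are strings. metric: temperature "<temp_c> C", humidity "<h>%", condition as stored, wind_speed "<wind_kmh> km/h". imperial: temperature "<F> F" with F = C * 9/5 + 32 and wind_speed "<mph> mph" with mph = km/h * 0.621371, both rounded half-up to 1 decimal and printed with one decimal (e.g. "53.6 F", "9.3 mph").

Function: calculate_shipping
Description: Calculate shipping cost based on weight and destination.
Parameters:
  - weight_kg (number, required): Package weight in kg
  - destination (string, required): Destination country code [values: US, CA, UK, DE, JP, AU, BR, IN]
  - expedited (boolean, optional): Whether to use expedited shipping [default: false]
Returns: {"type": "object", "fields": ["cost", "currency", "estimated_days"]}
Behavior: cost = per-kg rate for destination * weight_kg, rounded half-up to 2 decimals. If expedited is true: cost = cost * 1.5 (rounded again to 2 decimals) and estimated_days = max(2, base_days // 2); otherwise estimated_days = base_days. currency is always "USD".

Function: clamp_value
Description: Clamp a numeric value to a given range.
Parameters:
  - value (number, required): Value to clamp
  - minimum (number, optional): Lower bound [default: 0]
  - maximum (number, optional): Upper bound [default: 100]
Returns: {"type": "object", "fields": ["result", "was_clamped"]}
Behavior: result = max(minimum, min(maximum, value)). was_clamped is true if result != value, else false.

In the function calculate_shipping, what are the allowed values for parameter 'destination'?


The calculate_shipping spec declares:
  - destination (string, required): Destination country code [values: US, CA, UK, DE, JP, AU, BR, IN]
Allowed values:
US, CA, UK, DE, JP, AU, BR, IN


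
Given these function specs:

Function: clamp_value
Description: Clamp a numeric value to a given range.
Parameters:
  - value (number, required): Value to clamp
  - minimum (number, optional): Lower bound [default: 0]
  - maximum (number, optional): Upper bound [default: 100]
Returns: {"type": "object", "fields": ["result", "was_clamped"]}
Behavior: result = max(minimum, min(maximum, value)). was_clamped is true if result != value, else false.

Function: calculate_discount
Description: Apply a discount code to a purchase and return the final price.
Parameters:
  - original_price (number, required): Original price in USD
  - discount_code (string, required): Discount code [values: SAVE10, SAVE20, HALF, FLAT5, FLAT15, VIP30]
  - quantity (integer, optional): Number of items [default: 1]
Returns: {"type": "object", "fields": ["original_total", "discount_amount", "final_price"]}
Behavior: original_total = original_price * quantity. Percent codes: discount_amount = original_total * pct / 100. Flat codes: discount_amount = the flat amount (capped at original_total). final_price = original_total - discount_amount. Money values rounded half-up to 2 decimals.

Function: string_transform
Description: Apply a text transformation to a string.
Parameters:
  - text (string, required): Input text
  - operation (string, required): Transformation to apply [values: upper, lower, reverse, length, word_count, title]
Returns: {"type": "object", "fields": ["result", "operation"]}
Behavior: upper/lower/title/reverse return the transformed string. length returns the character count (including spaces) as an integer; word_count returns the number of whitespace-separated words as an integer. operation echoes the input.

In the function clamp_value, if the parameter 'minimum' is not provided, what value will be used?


The clamp_value spec declares:
  - minimum (number, optional): Lower bound [default: 0]
Default:
0


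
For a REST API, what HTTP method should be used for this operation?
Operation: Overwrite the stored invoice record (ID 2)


GET = read, POST = create, PUT = update/replace, DELETE = remove
This operation is an update/replace.
PUT


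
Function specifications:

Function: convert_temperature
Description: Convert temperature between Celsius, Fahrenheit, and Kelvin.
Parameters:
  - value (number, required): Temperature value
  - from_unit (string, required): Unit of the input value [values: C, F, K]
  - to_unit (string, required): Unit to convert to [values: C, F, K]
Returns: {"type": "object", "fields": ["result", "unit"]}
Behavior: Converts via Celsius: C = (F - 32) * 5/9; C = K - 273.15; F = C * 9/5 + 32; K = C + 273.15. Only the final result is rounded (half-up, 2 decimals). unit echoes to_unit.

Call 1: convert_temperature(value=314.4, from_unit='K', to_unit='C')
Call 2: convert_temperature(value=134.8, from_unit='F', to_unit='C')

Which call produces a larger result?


Call 1:
  To C: 314.4 - 273.15 = 41.25
  Target is C: 41.25
  Round to 2 decimals: 41.25
  -> 41.25 C
Call 2:
  To C: (134.8 - 32) * 5/9 = 57.111111
  Target is C: 57.111111
  Round to 2 decimals: 57.11
  -> 57.11 C
Call 2 (57.11 C)


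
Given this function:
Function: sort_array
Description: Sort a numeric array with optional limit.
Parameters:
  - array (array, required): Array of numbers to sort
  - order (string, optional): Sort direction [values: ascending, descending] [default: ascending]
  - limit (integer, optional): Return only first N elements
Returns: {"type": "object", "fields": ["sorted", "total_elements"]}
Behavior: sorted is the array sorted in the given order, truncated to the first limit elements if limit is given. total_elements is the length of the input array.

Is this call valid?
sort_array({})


Checking required parameters...
Missing required parameter: array
Invalid - missing required parameter 'array'


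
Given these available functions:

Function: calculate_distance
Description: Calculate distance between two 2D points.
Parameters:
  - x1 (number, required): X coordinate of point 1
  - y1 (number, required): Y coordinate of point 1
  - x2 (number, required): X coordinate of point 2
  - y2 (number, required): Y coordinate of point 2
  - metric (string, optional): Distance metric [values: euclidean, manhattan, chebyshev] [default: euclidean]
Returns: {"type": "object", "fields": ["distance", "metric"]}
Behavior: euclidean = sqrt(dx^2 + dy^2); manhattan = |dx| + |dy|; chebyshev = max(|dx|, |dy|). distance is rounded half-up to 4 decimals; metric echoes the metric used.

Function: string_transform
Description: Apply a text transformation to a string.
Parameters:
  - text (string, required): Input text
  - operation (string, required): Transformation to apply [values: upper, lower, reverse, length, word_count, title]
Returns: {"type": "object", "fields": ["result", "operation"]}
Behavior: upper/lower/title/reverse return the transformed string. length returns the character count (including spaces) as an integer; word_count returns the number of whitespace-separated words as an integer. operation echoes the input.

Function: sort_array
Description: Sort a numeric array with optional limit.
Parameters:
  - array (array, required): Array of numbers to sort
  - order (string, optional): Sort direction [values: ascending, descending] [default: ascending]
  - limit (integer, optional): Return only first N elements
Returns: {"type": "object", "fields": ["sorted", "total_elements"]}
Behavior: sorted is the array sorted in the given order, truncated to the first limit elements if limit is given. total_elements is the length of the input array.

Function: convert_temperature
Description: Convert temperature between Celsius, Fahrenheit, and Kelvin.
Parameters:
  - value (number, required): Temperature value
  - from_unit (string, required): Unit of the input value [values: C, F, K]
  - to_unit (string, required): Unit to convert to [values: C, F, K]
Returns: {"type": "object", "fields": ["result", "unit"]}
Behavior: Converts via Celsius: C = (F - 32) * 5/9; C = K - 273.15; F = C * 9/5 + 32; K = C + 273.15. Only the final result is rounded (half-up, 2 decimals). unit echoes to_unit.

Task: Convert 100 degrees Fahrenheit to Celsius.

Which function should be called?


The task needs a function whose description is: Convert temperature between Celsius, Fahrenheit, and Kelvin.
convert_temperature


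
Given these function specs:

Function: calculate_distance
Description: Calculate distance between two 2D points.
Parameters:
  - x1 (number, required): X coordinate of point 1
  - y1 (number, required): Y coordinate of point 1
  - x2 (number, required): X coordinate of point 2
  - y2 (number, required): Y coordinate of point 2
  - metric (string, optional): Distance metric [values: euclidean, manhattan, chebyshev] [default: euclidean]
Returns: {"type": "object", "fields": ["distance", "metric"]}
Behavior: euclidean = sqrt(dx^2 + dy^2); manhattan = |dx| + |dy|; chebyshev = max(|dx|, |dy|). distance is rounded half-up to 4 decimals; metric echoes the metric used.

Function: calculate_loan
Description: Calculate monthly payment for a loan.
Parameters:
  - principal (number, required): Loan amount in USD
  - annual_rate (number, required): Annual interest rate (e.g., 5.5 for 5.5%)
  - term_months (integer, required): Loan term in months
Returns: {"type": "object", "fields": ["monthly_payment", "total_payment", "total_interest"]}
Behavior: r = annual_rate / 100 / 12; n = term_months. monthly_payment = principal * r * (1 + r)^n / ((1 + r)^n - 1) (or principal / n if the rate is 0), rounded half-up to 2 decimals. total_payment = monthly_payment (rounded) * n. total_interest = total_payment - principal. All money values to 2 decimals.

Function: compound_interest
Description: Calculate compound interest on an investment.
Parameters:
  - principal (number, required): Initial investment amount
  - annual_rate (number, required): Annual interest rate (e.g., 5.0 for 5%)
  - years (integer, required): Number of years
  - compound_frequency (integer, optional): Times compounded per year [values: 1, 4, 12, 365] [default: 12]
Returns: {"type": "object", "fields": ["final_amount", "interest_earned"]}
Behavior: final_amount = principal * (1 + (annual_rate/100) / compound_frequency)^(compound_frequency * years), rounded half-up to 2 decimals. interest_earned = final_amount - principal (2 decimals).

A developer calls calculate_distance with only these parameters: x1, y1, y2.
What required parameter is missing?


Required parameters: x1, y1, x2, y2
Provided: x1, y1, y2
Missing: x2
x2


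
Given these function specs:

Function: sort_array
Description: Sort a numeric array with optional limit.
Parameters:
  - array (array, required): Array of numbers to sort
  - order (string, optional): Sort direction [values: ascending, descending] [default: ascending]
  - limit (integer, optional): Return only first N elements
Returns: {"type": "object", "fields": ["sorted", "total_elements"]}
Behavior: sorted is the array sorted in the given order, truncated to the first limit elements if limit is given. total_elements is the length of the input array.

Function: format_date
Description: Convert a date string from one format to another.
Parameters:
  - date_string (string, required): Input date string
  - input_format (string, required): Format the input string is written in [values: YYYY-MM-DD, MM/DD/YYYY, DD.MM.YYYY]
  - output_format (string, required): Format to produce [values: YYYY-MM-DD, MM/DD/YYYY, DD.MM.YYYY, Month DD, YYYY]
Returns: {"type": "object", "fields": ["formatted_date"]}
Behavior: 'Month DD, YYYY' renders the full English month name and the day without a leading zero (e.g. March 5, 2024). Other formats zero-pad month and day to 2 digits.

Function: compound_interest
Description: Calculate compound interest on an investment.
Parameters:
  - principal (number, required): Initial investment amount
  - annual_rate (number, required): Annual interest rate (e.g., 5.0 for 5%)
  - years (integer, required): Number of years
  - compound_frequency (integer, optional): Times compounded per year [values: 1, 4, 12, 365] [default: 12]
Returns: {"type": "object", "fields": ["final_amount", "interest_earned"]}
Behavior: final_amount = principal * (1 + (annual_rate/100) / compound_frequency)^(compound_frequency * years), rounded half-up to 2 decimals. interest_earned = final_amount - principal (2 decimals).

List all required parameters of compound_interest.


Parameters of compound_interest and their required/optional flag:
  principal: required
  annual_rate: required
  years: required
  compound_frequency: optional
annual_rate, principal, years


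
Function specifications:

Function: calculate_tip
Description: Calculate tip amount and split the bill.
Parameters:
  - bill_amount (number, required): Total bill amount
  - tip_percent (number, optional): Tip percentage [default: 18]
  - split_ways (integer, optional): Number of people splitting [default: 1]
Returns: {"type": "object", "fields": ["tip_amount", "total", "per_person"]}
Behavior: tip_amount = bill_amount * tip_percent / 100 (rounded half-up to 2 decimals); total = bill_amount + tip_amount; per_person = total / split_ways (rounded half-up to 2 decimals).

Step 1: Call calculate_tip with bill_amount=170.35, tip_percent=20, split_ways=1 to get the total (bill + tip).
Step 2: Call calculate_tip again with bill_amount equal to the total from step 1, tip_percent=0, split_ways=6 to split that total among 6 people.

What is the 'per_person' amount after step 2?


Step 1: calculate_tip(bill_amount=170.35, tip_percent=20, split_ways=1)
  tip_amount = 170.35 * 20/100 = 34.07 -> 34.07
  total = 170.35 + 34.07 = 204.42
  per_person = 204.42 / 1 = 204.42 -> 204.42
  -> total = 204.42
Step 2: calculate_tip(bill_amount=204.42, tip_percent=0, split_ways=6)
  tip_amount = 204.42 * 0/100 = 0 -> 0.00
  total = 204.42 + 0.00 = 204.42
  per_person = 204.42 / 6 = 34.07 -> 34.07
  -> per_person = 34.07
$34.07


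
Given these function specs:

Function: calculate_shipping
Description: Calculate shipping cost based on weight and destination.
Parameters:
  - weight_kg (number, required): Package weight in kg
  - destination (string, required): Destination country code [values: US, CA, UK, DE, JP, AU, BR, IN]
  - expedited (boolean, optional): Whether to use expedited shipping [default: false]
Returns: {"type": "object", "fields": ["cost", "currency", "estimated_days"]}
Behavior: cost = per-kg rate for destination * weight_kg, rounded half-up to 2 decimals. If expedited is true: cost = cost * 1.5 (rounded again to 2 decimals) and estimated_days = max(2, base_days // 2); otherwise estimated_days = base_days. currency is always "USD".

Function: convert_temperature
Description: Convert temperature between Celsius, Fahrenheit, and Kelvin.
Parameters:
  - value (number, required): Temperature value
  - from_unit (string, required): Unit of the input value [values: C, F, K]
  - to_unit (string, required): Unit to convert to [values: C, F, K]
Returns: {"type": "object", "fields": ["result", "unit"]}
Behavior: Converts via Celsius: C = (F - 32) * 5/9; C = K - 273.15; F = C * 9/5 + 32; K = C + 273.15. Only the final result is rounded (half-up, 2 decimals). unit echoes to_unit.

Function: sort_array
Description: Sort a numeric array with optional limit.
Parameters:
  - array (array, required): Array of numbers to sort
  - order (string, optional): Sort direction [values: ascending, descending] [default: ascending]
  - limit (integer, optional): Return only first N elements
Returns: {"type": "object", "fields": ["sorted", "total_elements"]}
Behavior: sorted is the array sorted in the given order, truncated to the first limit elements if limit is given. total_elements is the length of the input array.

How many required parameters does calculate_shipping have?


Parameters of calculate_shipping: weight_kg (required), destination (required), expedited (optional)
Required count:
2


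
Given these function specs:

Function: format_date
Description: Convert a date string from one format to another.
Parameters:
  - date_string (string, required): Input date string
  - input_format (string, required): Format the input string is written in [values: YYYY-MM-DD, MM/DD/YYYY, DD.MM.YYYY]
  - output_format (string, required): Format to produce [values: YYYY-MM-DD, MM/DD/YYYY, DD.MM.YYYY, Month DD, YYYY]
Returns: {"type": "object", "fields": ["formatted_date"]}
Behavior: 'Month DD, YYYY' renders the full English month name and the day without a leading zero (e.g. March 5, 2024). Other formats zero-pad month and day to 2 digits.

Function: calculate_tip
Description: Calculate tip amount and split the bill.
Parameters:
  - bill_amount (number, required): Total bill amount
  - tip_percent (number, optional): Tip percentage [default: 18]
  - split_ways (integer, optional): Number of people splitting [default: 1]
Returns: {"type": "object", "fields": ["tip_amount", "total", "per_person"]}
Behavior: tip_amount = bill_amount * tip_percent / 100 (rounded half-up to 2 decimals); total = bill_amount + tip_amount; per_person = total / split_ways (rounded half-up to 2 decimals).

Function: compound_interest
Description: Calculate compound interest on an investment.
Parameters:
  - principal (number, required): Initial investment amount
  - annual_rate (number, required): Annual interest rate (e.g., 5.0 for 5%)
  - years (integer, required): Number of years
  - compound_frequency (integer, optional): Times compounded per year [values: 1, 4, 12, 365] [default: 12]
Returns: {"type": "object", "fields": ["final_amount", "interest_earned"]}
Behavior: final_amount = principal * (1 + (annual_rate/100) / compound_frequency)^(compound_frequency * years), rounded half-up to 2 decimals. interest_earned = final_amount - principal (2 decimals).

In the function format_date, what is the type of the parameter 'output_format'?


The format_date spec declares:
  - output_format (string, required): Format to produce [values: YYYY-MM-DD, MM/DD/YYYY, DD.MM.YYYY, Month DD, YYYY]
Type:
string


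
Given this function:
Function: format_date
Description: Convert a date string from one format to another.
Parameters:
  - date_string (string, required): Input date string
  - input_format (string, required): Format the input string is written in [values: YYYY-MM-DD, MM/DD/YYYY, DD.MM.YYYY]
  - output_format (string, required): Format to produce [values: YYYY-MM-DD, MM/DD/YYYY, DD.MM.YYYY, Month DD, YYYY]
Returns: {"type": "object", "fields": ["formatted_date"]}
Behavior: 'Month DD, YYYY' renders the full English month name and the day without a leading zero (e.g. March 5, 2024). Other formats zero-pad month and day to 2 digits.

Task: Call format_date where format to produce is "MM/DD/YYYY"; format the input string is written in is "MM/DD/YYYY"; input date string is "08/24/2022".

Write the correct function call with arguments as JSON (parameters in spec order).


Mapping each described value to its parameter name:
  'Format to produce' -> output_format = "MM/DD/YYYY"
  'Format the input string is written in' -> input_format = "MM/DD/YYYY"
  'Input date string' -> date_string = "08/24/2022"
format_date({"date_string": "08/24/2022", "input_format": "MM/DD/YYYY", "output_format": "MM/DD/YYYY"})
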